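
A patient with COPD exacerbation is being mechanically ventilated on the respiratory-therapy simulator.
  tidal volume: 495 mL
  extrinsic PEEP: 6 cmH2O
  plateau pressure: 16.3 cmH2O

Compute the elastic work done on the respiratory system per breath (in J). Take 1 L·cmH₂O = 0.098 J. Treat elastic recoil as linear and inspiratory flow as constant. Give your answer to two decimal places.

Elastic work ≈ ½ × (Pplat − PEEP) × Vt = 0.5 × (16.3 − 6) × 0.495 L = 0.5 × 10.3 × 0.495 = 2.549 L·cmH2O.
× 0.098 J/(L·cmH2O) → 0.2498 J.

0.25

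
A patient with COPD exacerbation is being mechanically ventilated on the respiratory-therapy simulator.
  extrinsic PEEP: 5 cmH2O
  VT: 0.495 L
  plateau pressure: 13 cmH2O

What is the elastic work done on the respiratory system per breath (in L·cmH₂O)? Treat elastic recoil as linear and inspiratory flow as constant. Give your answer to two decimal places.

1.98

Elastic work ≈ ½ × (Pplat − PEEP) × Vt = 0.5 × (13 − 5) × 0.495 L = 0.5 × 8.0 × 0.495 = 1.98 L·cmH2O.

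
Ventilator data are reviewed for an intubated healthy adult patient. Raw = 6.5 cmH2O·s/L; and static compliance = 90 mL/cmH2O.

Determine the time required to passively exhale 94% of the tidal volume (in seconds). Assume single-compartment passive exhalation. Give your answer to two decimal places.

1.65

τ = R × C = 6.5 × 90 mL/cmH2O = 6.5 × 0.090 L/cmH2O = 0.585 s.
Exhaled fraction f = 1 − e^(−t/τ) → t = −τ·ln(1 − f) = −0.585·ln(0.06) = 1.646 s.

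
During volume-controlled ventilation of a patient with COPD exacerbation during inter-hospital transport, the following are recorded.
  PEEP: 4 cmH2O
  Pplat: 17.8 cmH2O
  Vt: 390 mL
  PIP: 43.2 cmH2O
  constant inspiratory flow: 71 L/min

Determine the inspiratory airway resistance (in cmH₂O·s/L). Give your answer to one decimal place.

Flow: 71 L/min ÷ 60 = 1.1833 L/s.
Raw = (PIP − Pplat) / flow = (43.2 − 17.8) / 1.1833 = 25.4 / 1.1833 = 21.465 cmH2O·s/L.

21.5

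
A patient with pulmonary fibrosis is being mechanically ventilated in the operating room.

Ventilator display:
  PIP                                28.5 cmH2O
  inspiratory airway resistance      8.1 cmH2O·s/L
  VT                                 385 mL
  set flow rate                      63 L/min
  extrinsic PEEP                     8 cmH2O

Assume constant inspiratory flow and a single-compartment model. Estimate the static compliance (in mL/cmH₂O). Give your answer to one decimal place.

Flow: 63 L/min ÷ 60 = 1.05 L/s.
Equation of motion (constant flow): PIP = Vt/C + R·V̇ + PEEP.
Vt/C = PIP − R·V̇ − PEEP = 28.5 − 8.1×1.05 − 8 = 28.5 − 8.505 − 8 = 11.995 cmH2O.
C = Vt / 11.995 = 385 / 11.995 = 32.097 mL/cmH2O.

32.1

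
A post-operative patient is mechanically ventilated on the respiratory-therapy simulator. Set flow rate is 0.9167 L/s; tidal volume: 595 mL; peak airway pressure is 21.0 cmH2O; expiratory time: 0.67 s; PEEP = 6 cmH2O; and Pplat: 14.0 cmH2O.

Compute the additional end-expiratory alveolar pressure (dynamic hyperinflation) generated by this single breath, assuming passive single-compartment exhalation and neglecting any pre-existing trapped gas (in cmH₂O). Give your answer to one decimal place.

R = (PIP − Pplat)/V̇ = (21.0 − 14.0) / 0.9167 = 7.0/0.9167 = 7.636 cmH2O·s/L.
C = Vt/(Pplat − PEEP) = 595.0 / (14.0 − 6) = 595.0/8.0 = 74.375 mL/cmH2O.
τ = R × C = 7.636 × 0.07438 L/cmH2O = 0.568 s.
Fraction remaining = e^(−Te/τ) = e^(−0.67/0.568) = 0.3074; trapped volume = 595.0 × 0.3074 = 182.9 mL.
Additional alveolar pressure from trapping ≈ V_trapped / C = 182.9 / 74.375 = 2.459 cmH2O.

2.5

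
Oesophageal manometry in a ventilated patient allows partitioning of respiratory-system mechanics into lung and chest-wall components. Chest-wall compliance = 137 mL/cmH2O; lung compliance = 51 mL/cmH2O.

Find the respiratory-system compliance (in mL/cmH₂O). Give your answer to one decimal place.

37.2

Lung and chest wall are elastances in series: 1/Crs = 1/CL + 1/Ccw.
1/Crs = 1/51 + 1/137 = 0.02691.
Crs = 37.161 mL/cmH2O.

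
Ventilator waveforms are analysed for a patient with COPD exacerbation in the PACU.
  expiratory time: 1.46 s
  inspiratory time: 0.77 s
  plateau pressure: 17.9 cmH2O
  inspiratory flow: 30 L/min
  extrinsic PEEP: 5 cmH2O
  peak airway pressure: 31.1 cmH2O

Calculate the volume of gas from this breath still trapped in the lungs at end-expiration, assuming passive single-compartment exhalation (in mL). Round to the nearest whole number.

Flow: 30 L/min ÷ 60 = 0.5 L/s.
Vt = flow × Ti = 0.5 L/s × 0.77 s × 1000 mL/L = 385.0 mL.
R = (PIP − Pplat)/V̇ = (31.1 − 17.9) / 0.5 = 13.2/0.5 = 26.4 cmH2O·s/L.
C = Vt/(Pplat − PEEP) = 385.0 / (17.9 − 5) = 385.0/12.9 = 29.845 mL/cmH2O.
τ = R × C = 26.4 × 0.02985 L/cmH2O = 0.788 s.
Fraction remaining = e^(−Te/τ) = e^(−1.46/0.788) = 0.1568.
Trapped volume = 385.0 × 0.1568 = 60.368 mL.

60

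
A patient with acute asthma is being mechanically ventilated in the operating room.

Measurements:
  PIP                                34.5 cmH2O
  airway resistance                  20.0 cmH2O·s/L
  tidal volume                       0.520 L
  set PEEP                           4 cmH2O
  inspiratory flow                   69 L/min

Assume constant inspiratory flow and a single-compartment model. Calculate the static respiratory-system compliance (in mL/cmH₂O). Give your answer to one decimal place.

Flow: 69 L/min ÷ 60 = 1.15 L/s.
Equation of motion (constant flow): PIP = Vt/C + R·V̇ + PEEP.
Vt/C = PIP − R·V̇ − PEEP = 34.5 − 20.0×1.15 − 4 = 34.5 − 23.0 − 4 = 7.5 cmH2O.
C = Vt / 7.5 = 520 / 7.5 = 69.333 mL/cmH2O.

69.3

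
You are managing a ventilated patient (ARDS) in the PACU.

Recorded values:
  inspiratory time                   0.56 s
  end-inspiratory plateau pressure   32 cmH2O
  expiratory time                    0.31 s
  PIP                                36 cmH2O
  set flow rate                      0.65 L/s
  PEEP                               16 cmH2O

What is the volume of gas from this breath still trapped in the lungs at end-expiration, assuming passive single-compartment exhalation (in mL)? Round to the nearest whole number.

Vt = flow × Ti = 0.65 L/s × 0.56 s × 1000 mL/L = 364.0 mL.
R = (PIP − Pplat)/V̇ = (36 − 32) / 0.65 = 4.0/0.65 = 6.154 cmH2O·s/L.
C = Vt/(Pplat − PEEP) = 364.0 / (32 − 16) = 364.0/16.0 = 22.75 mL/cmH2O.
τ = R × C = 6.154 × 0.02275 L/cmH2O = 0.14 s.
Fraction remaining = e^(−Te/τ) = e^(−0.31/0.14) = 0.1092.
Trapped volume = 364.0 × 0.1092 = 39.749 mL.

40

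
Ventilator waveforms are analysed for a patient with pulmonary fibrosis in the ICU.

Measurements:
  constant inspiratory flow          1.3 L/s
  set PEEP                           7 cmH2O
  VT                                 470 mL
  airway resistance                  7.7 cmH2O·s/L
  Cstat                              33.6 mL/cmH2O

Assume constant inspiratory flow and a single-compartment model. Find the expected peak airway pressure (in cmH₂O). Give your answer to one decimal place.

31.0

Equation of motion (constant flow): PIP = Vt/C + R·V̇ + PEEP.
PIP = 470/33.6 + 7.7×1.3 + 7 = 13.988 + 10.01 + 7 = 30.998 cmH2O.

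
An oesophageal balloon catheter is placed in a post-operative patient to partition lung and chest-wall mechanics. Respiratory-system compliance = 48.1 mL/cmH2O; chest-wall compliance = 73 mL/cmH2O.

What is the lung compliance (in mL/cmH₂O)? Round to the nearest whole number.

1/CL = 1/Crs − 1/Ccw.
1/CL = 1/48.1 − 1/73 = 0.007091.
CL = 141.02 mL/cmH2O.

141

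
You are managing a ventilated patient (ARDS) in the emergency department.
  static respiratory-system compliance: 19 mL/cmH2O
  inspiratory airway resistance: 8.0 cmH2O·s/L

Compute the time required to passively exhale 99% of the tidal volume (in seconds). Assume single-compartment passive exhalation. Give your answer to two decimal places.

0.70

τ = R × C = 8.0 × 19 mL/cmH2O = 8.0 × 0.019 L/cmH2O = 0.152 s.
Exhaled fraction f = 1 − e^(−t/τ) → t = −τ·ln(1 − f) = −0.152·ln(0.01) = 0.7 s.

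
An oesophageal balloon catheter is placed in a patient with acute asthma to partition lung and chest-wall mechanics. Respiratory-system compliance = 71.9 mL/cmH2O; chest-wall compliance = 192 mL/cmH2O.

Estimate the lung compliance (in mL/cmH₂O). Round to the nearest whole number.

115

1/CL = 1/Crs − 1/Ccw.
1/CL = 1/71.9 − 1/192 = 0.0087.
CL = 114.94 mL/cmH2O.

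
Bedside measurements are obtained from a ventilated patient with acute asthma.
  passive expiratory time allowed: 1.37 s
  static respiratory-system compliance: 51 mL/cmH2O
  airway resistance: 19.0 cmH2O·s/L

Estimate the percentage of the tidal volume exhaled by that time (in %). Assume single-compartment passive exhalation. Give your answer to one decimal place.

τ = R × C = 19.0 × 51 mL/cmH2O = 19.0 × 0.051 L/cmH2O = 0.969 s.
Passive exhalation: V(t)/V₀ = e^(−t/τ) = e^(−1.37/0.969) = 0.2432.
Fraction exhaled = 1 − 0.2432 = 0.7568 → 75.68%.

75.7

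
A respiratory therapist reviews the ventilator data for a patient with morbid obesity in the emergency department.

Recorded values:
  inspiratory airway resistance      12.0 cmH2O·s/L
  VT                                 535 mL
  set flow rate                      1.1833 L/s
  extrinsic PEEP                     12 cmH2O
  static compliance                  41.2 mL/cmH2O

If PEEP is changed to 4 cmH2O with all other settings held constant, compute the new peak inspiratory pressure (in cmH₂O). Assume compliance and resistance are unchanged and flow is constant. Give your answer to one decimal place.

31.2

PIP = Vt/C + R·V̇ + PEEP (constant-flow equation of motion).
Only the baseline term changes: ΔPIP = ΔPEEP = 4 − 12 = -8.0 cmH2O.
Original PIP = 535/41.2 + 12.0×1.1833 + 12 = 39.185 cmH2O; new PIP = 39.185 + (-8.0) = 31.185 cmH2O.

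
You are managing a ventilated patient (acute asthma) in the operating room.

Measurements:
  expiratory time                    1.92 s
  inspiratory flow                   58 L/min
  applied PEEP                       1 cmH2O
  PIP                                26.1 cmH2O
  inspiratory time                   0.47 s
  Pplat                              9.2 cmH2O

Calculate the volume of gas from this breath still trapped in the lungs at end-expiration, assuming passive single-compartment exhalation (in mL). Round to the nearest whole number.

63

Flow: 58 L/min ÷ 60 = 0.9667 L/s.
Vt = flow × Ti = 0.9667 L/s × 0.47 s × 1000 mL/L = 454.35 mL.
R = (PIP − Pplat)/V̇ = (26.1 − 9.2) / 0.9667 = 16.9/0.9667 = 17.482 cmH2O·s/L.
C = Vt/(Pplat − PEEP) = 454.35 / (9.2 − 1) = 454.35/8.2 = 55.409 mL/cmH2O.
τ = R × C = 17.482 × 0.05541 L/cmH2O = 0.9687 s.
Fraction remaining = e^(−Te/τ) = e^(−1.92/0.9687) = 0.1378.
Trapped volume = 454.35 × 0.1378 = 62.609 mL.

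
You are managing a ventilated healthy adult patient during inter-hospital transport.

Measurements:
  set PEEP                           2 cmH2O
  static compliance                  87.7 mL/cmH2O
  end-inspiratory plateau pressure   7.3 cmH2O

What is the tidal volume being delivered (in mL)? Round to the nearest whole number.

Vt = Cstat × (Pplat − PEEP) = 87.7 × (7.3 − 2) = 87.7 × 5.3 = 464.81 mL.

465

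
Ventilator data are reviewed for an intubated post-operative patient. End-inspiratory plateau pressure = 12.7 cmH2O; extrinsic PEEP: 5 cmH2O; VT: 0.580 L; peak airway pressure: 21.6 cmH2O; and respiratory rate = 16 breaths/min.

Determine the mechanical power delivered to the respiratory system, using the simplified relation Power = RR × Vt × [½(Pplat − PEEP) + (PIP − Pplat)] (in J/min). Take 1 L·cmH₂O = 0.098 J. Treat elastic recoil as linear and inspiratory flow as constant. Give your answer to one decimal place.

11.6

Per-breath work = Vt × [½(Pplat−PEEP) + (PIP−Pplat)] = 0.580 × [0.5×7.7 + 8.9] = 0.580 × 12.75 = 7.395 L·cmH2O.
Power = 16 × 7.395 = 118.32 L·cmH2O/min.
× 0.098 J/(L·cmH2O) → 11.595 J/min.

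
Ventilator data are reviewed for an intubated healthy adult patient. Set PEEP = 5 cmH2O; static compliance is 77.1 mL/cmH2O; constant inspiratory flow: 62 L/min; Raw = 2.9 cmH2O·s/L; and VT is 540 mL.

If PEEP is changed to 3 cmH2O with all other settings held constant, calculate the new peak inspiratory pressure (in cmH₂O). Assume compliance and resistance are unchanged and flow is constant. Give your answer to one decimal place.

Flow: 62 L/min ÷ 60 = 1.0333 L/s.
PIP = Vt/C + R·V̇ + PEEP (constant-flow equation of motion).
Only the baseline term changes: ΔPIP = ΔPEEP = 3 − 5 = -2.0 cmH2O.
Original PIP = 540/77.1 + 2.9×1.0333 + 5 = 15.0 cmH2O; new PIP = 15.0 + (-2.0) = 13.0 cmH2O.

13.0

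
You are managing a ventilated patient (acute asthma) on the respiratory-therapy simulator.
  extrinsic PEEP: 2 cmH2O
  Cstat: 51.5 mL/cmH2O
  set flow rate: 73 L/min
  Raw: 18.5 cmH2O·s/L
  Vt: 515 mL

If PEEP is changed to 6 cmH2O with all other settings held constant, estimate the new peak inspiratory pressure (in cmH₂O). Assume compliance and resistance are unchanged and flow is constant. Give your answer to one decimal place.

38.5

Flow: 73 L/min ÷ 60 = 1.2167 L/s.
PIP = Vt/C + R·V̇ + PEEP (constant-flow equation of motion).
Only the baseline term changes: ΔPIP = ΔPEEP = 6 − 2 = 4.0 cmH2O.
Original PIP = 515/51.5 + 18.5×1.2167 + 2 = 34.509 cmH2O; new PIP = 34.509 + (4.0) = 38.509 cmH2O.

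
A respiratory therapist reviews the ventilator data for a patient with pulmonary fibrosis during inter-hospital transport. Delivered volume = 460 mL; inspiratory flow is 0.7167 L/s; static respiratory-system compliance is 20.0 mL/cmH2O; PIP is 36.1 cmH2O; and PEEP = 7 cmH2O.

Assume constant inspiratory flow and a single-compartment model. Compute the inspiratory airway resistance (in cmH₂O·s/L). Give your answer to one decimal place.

Equation of motion (constant flow): PIP = Vt/C + R·V̇ + PEEP.
R·V̇ = PIP − Vt/C − PEEP = 36.1 − 460/20.0 − 7 = 36.1 − 23.0 − 7 = 6.1 cmH2O.
R = 6.1 / 0.7167 = 8.511 cmH2O·s/L.

8.5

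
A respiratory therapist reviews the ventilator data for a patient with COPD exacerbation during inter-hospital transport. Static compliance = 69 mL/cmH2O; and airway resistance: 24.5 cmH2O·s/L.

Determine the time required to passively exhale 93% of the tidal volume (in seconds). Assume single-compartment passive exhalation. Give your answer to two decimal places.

4.50

τ = R × C = 24.5 × 69 mL/cmH2O = 24.5 × 0.069 L/cmH2O = 1.691 s.
Exhaled fraction f = 1 − e^(−t/τ) → t = −τ·ln(1 − f) = −1.691·ln(0.07) = 4.497 s.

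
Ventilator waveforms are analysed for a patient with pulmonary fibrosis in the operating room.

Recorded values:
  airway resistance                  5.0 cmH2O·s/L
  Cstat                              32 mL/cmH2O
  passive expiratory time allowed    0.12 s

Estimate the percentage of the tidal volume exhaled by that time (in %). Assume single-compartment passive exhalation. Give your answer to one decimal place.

τ = R × C = 5.0 × 32 mL/cmH2O = 5.0 × 0.032 L/cmH2O = 0.16 s.
Passive exhalation: V(t)/V₀ = e^(−t/τ) = e^(−0.12/0.16) = 0.4724.
Fraction exhaled = 1 − 0.4724 = 0.5276 → 52.76%.

52.8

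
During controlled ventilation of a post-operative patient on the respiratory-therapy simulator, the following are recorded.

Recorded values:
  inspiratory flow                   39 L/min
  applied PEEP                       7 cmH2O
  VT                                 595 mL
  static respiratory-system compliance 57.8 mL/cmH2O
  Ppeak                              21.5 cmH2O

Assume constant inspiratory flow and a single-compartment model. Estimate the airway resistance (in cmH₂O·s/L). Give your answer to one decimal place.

Flow: 39 L/min ÷ 60 = 0.65 L/s.
Equation of motion (constant flow): PIP = Vt/C + R·V̇ + PEEP.
R·V̇ = PIP − Vt/C − PEEP = 21.5 − 595/57.8 − 7 = 21.5 − 10.294 − 7 = 4.206 cmH2O.
R = 4.206 / 0.65 = 6.471 cmH2O·s/L.

6.5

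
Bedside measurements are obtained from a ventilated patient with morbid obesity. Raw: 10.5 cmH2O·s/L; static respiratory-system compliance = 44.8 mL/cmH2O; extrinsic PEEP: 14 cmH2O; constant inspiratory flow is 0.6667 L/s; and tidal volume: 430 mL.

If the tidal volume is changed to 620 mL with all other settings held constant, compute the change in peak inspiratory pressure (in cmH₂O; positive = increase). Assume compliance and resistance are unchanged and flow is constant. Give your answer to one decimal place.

4.2

PIP = Vt/C + R·V̇ + PEEP (constant-flow equation of motion).
Only the elastic term changes: ΔPIP = ΔVt / C = (620 − 430) / 44.8 = 4.241 cmH2O.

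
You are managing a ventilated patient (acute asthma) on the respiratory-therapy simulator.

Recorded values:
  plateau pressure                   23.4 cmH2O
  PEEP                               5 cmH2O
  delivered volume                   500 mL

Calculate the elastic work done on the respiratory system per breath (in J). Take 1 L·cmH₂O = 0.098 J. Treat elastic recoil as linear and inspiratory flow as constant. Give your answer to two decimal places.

Elastic work ≈ ½ × (Pplat − PEEP) × Vt = 0.5 × (23.4 − 5) × 0.500 L = 0.5 × 18.4 × 0.500 = 4.6 L·cmH2O.
× 0.098 J/(L·cmH2O) → 0.4508 J.

0.45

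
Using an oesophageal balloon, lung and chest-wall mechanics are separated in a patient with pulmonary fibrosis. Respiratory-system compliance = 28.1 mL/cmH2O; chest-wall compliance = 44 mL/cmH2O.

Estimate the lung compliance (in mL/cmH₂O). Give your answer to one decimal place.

1/CL = 1/Crs − 1/Ccw.
1/CL = 1/28.1 − 1/44 = 0.01286.
CL = 77.76 mL/cmH2O.

77.8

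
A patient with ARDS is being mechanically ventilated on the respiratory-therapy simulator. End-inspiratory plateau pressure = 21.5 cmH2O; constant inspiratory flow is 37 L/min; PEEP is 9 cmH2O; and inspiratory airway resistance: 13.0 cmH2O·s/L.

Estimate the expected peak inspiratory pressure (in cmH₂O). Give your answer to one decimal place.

Flow: 37 L/min ÷ 60 = 0.6167 L/s.
PIP = Pplat + Raw × flow = 21.5 + 13.0 × 0.6167 = 21.5 + 8.017 = 29.517 cmH2O.

29.5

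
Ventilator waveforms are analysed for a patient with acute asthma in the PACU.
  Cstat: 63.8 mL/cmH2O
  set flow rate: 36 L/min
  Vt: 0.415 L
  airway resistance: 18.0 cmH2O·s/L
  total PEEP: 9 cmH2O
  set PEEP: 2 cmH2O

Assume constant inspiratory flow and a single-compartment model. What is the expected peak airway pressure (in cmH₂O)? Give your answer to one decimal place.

26.3

Flow: 36 L/min ÷ 60 = 0.6 L/s.
Total PEEP = 9 cmH2O (set 2 + intrinsic 7); this is the baseline alveolar pressure.
Equation of motion (constant flow): PIP = Vt/C + R·V̇ + PEEP.
PIP = 415/63.8 + 18.0×0.6 + 9 = 6.505 + 10.8 + 9 = 26.305 cmH2O.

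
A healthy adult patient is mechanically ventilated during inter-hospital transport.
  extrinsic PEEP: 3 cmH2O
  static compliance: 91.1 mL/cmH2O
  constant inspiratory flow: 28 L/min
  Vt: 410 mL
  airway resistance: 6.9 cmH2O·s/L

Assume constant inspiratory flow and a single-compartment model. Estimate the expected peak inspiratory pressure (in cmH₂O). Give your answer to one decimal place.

10.7

Flow: 28 L/min ÷ 60 = 0.4667 L/s.
Equation of motion (constant flow): PIP = Vt/C + R·V̇ + PEEP.
PIP = 410/91.1 + 6.9×0.4667 + 3 = 4.501 + 3.22 + 3 = 10.721 cmH2O.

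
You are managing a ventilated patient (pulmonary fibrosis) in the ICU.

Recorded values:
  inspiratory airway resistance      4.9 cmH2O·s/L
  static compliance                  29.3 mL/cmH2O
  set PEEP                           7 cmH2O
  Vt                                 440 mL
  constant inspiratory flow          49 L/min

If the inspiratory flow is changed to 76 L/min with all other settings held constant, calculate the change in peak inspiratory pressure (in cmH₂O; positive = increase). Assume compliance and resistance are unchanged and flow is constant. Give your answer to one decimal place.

2.2

Flow: 49 L/min ÷ 60 = 0.8167 L/s.
New flow: 76 L/min ÷ 60 = 1.2667 L/s.
PIP = Vt/C + R·V̇ + PEEP (constant-flow equation of motion).
Only the resistive term changes: ΔPIP = R × ΔV̇ = 4.9 × (1.2667 − 0.8167) = 4.9 × 0.45 = 2.205 cmH2O.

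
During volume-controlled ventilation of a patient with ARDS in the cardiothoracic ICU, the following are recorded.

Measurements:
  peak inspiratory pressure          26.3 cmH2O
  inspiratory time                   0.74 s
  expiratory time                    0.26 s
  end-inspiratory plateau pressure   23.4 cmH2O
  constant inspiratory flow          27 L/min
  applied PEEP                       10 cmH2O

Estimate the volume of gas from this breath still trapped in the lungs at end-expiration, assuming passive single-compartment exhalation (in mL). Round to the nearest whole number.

Flow: 27 L/min ÷ 60 = 0.45 L/s.
Vt = flow × Ti = 0.45 L/s × 0.74 s × 1000 mL/L = 333.0 mL.
R = (PIP − Pplat)/V̇ = (26.3 − 23.4) / 0.45 = 2.9/0.45 = 6.444 cmH2O·s/L.
C = Vt/(Pplat − PEEP) = 333.0 / (23.4 − 10) = 333.0/13.4 = 24.851 mL/cmH2O.
τ = R × C = 6.444 × 0.02485 L/cmH2O = 0.1601 s.
Fraction remaining = e^(−Te/τ) = e^(−0.26/0.1601) = 0.1971.
Trapped volume = 333.0 × 0.1971 = 65.634 mL.

66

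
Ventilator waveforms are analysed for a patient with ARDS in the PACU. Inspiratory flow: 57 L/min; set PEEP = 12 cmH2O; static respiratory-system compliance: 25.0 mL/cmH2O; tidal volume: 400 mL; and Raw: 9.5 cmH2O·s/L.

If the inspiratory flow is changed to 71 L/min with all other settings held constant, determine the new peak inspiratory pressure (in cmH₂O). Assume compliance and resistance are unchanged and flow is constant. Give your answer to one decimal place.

39.2

Flow: 57 L/min ÷ 60 = 0.95 L/s.
New flow: 71 L/min ÷ 60 = 1.1833 L/s.
PIP = Vt/C + R·V̇ + PEEP (constant-flow equation of motion).
Only the resistive term changes: ΔPIP = R × ΔV̇ = 9.5 × (1.1833 − 0.95) = 9.5 × 0.2333 = 2.216 cmH2O.
Original PIP = 400/25.0 + 9.5×0.95 + 12 = 37.025 cmH2O; new PIP = 37.025 + (2.216) = 39.241 cmH2O.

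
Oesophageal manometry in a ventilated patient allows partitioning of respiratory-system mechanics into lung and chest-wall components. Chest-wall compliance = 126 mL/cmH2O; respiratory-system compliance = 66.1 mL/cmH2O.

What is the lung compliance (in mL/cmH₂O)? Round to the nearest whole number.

139

1/CL = 1/Crs − 1/Ccw.
1/CL = 1/66.1 − 1/126 = 0.007192.
CL = 139.04 mL/cmH2O.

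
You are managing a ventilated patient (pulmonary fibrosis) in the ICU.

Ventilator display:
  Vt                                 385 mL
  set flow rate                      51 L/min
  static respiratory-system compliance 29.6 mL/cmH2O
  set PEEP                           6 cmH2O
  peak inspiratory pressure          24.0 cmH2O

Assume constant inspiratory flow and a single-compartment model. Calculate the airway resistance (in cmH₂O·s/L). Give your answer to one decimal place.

5.9

Flow: 51 L/min ÷ 60 = 0.85 L/s.
Equation of motion (constant flow): PIP = Vt/C + R·V̇ + PEEP.
R·V̇ = PIP − Vt/C − PEEP = 24.0 − 385/29.6 − 6 = 24.0 − 13.007 − 6 = 4.993 cmH2O.
R = 4.993 / 0.85 = 5.874 cmH2O·s/L.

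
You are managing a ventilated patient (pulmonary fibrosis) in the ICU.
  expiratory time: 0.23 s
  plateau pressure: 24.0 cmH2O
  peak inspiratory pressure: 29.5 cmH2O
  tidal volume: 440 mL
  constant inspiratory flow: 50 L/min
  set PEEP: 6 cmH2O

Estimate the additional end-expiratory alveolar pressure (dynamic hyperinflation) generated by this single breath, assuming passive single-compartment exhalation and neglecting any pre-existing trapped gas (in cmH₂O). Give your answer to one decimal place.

4.3

Flow: 50 L/min ÷ 60 = 0.8333 L/s.
R = (PIP − Pplat)/V̇ = (29.5 − 24.0) / 0.8333 = 5.5/0.8333 = 6.6 cmH2O·s/L.
C = Vt/(Pplat − PEEP) = 440.0 / (24.0 − 6) = 440.0/18.0 = 24.444 mL/cmH2O.
τ = R × C = 6.6 × 0.02444 L/cmH2O = 0.1613 s.
Fraction remaining = e^(−Te/τ) = e^(−0.23/0.1613) = 0.2403; trapped volume = 440.0 × 0.2403 = 105.73 mL.
Additional alveolar pressure from trapping ≈ V_trapped / C = 105.73 / 24.444 = 4.325 cmH2O.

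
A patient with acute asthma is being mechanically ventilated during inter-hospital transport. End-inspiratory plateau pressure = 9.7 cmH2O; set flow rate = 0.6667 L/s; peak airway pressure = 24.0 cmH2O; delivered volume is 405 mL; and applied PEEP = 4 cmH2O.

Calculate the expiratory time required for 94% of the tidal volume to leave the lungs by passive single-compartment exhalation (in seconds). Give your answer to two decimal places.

4.29

R = (PIP − Pplat)/V̇ = (24.0 − 9.7) / 0.6667 = 14.3/0.6667 = 21.449 cmH2O·s/L.
C = Vt/(Pplat − PEEP) = 405.0 / (9.7 − 4) = 405.0/5.7 = 71.053 mL/cmH2O.
τ = R × C = 21.449 × 0.07105 L/cmH2O = 1.524 s.
t = −τ·ln(1 − 0.94) = −1.524·ln(0.06) = 4.288 s.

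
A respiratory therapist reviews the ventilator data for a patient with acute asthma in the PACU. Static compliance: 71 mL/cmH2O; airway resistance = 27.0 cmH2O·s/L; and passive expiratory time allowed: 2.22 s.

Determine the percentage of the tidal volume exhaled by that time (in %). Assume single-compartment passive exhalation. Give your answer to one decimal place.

68.6

τ = R × C = 27.0 × 71 mL/cmH2O = 27.0 × 0.071 L/cmH2O = 1.917 s.
Passive exhalation: V(t)/V₀ = e^(−t/τ) = e^(−2.22/1.917) = 0.3141.
Fraction exhaled = 1 − 0.3141 = 0.6859 → 68.59%.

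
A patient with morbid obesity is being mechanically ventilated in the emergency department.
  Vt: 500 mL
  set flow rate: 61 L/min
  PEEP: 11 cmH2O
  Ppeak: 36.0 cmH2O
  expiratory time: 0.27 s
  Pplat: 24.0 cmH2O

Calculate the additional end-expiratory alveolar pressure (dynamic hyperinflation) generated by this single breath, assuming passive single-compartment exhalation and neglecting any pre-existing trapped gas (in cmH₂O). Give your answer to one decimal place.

7.2

Flow: 61 L/min ÷ 60 = 1.0167 L/s.
R = (PIP − Pplat)/V̇ = (36.0 − 24.0) / 1.0167 = 12.0/1.0167 = 11.803 cmH2O·s/L.
C = Vt/(Pplat − PEEP) = 500.0 / (24.0 − 11) = 500.0/13.0 = 38.462 mL/cmH2O.
τ = R × C = 11.803 × 0.03846 L/cmH2O = 0.4539 s.
Fraction remaining = e^(−Te/τ) = e^(−0.27/0.4539) = 0.5516; trapped volume = 500.0 × 0.5516 = 275.8 mL.
Additional alveolar pressure from trapping ≈ V_trapped / C = 275.8 / 38.462 = 7.171 cmH2O.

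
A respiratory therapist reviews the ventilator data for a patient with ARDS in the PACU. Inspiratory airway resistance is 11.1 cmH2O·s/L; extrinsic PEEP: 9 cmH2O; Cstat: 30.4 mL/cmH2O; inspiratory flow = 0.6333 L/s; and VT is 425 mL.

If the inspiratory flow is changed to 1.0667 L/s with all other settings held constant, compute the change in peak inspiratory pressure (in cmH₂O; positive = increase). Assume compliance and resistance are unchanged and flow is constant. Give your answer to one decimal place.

PIP = Vt/C + R·V̇ + PEEP (constant-flow equation of motion).
Only the resistive term changes: ΔPIP = R × ΔV̇ = 11.1 × (1.0667 − 0.6333) = 11.1 × 0.4334 = 4.811 cmH2O.

4.8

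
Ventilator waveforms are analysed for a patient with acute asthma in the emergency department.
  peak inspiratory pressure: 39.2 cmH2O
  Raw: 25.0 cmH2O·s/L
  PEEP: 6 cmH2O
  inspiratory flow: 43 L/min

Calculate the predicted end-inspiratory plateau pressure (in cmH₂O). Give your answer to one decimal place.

Flow: 43 L/min ÷ 60 = 0.7167 L/s.
Pplat = PIP − Raw × flow = 39.2 − 25.0 × 0.7167 = 39.2 − 17.918 = 21.282 cmH2O.

21.3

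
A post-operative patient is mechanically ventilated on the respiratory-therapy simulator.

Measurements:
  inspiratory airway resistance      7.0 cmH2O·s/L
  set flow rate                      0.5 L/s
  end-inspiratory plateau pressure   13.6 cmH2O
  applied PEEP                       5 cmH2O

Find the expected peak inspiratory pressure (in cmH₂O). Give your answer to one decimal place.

PIP = Pplat + Raw × flow = 13.6 + 7.0 × 0.5 = 13.6 + 3.5 = 17.1 cmH2O.

17.1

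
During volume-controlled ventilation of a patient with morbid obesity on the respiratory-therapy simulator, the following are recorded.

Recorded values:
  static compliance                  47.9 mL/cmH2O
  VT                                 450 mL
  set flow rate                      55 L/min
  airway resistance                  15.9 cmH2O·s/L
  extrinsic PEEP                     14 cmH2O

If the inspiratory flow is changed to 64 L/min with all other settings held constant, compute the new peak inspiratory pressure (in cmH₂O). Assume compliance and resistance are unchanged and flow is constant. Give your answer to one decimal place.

40.4

Flow: 55 L/min ÷ 60 = 0.9167 L/s.
New flow: 64 L/min ÷ 60 = 1.0667 L/s.
PIP = Vt/C + R·V̇ + PEEP (constant-flow equation of motion).
Only the resistive term changes: ΔPIP = R × ΔV̇ = 15.9 × (1.0667 − 0.9167) = 15.9 × 0.15 = 2.385 cmH2O.
Original PIP = 450/47.9 + 15.9×0.9167 + 14 = 37.97 cmH2O; new PIP = 37.97 + (2.385) = 40.355 cmH2O.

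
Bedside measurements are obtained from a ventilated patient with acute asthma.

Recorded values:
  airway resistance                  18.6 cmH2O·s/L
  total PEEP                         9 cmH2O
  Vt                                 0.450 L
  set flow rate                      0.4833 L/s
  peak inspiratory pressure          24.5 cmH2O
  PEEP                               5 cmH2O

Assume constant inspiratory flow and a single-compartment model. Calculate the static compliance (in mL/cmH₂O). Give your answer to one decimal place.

69.1

Total PEEP = 9 cmH2O (set 5 + intrinsic 4); this is the baseline alveolar pressure.
Equation of motion (constant flow): PIP = Vt/C + R·V̇ + PEEP.
Vt/C = PIP − R·V̇ − PEEP = 24.5 − 18.6×0.4833 − 9 = 24.5 − 8.989 − 9 = 6.511 cmH2O.
C = Vt / 6.511 = 450 / 6.511 = 69.114 mL/cmH2O.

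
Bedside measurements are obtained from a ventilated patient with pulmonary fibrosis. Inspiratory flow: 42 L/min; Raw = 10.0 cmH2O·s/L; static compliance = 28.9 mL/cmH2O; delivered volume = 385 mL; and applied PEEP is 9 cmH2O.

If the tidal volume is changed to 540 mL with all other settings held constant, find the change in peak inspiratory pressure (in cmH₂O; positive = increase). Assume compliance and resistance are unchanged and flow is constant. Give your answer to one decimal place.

PIP = Vt/C + R·V̇ + PEEP (constant-flow equation of motion).
Only the elastic term changes: ΔPIP = ΔVt / C = (540 − 385) / 28.9 = 5.363 cmH2O.

5.4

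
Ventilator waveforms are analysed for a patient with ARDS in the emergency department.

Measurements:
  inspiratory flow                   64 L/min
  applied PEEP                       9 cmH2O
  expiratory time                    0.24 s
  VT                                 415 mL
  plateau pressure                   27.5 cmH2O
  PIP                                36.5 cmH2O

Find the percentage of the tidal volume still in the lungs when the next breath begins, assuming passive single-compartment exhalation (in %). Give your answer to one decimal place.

Flow: 64 L/min ÷ 60 = 1.0667 L/s.
R = (PIP − Pplat)/V̇ = (36.5 − 27.5) / 1.0667 = 9.0/1.0667 = 8.437 cmH2O·s/L.
C = Vt/(Pplat − PEEP) = 415.0 / (27.5 − 9) = 415.0/18.5 = 22.432 mL/cmH2O.
τ = R × C = 8.437 × 0.02243 L/cmH2O = 0.1892 s.
Fraction remaining at end-expiration = e^(−Te/τ) = e^(−0.24/0.1892) = 0.2813 → 28.13%.

28.1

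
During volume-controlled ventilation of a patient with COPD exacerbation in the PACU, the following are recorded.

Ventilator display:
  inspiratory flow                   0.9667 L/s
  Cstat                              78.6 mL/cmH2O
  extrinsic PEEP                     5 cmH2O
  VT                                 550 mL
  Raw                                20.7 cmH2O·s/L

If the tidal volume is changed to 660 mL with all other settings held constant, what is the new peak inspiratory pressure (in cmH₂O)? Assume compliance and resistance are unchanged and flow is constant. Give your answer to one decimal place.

PIP = Vt/C + R·V̇ + PEEP (constant-flow equation of motion).
Only the elastic term changes: ΔPIP = ΔVt / C = (660 − 550) / 78.6 = 1.399 cmH2O.
Original PIP = 550/78.6 + 20.7×0.9667 + 5 = 32.008 cmH2O; new PIP = 32.008 + (1.399) = 33.407 cmH2O.

33.4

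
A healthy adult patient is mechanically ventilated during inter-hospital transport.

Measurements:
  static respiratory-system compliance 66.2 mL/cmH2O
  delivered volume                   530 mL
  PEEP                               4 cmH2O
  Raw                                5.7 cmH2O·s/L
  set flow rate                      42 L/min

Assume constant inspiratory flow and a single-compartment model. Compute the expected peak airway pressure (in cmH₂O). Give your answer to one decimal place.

16.0

Flow: 42 L/min ÷ 60 = 0.7 L/s.
Equation of motion (constant flow): PIP = Vt/C + R·V̇ + PEEP.
PIP = 530/66.2 + 5.7×0.7 + 4 = 8.006 + 3.99 + 4 = 15.996 cmH2O.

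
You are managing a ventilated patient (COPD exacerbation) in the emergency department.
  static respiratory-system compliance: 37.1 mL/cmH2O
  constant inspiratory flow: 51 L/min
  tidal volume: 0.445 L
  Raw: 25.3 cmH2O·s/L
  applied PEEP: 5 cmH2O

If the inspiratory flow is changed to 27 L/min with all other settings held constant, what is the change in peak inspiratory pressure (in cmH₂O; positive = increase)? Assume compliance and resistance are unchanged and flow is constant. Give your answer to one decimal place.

-10.1

Flow: 51 L/min ÷ 60 = 0.85 L/s.
New flow: 27 L/min ÷ 60 = 0.45 L/s.
PIP = Vt/C + R·V̇ + PEEP (constant-flow equation of motion).
Only the resistive term changes: ΔPIP = R × ΔV̇ = 25.3 × (0.45 − 0.85) = 25.3 × -0.4 = -10.12 cmH2O.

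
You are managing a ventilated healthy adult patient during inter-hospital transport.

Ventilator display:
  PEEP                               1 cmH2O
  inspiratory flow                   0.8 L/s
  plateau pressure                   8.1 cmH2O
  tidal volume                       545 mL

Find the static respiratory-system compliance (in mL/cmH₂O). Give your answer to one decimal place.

76.8

Cstat = Vt / (Pplat − PEEP) = 545 / (8.1 − 1) = 545 / 7.1 = 76.761 mL/cmH2O.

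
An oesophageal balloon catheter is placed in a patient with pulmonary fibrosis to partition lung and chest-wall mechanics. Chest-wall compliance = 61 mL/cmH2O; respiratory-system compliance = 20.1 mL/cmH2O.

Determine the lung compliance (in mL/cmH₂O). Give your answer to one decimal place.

30.0

1/CL = 1/Crs − 1/Ccw.
1/CL = 1/20.1 − 1/61 = 0.03336.
CL = 29.976 mL/cmH2O.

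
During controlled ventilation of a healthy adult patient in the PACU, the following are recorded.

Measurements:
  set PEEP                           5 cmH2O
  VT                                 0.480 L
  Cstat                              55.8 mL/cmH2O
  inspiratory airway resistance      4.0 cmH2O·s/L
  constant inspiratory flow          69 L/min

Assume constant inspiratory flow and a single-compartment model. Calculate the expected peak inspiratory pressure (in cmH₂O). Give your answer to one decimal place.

Flow: 69 L/min ÷ 60 = 1.15 L/s.
Equation of motion (constant flow): PIP = Vt/C + R·V̇ + PEEP.
PIP = 480/55.8 + 4.0×1.15 + 5 = 8.602 + 4.6 + 5 = 18.202 cmH2O.

18.2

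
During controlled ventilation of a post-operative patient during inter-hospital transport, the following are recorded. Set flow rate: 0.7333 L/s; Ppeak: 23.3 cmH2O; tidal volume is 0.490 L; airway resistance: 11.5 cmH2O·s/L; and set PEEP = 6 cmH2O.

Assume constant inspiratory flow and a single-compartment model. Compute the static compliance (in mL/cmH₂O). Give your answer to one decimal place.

Equation of motion (constant flow): PIP = Vt/C + R·V̇ + PEEP.
Vt/C = PIP − R·V̇ − PEEP = 23.3 − 11.5×0.7333 − 6 = 23.3 − 8.433 − 6 = 8.867 cmH2O.
C = Vt / 8.867 = 490 / 8.867 = 55.261 mL/cmH2O.

55.3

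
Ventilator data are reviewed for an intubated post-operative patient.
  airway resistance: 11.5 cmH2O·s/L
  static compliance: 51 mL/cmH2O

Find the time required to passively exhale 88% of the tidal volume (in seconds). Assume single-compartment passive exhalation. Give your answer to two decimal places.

1.24

τ = R × C = 11.5 × 51 mL/cmH2O = 11.5 × 0.051 L/cmH2O = 0.5865 s.
Exhaled fraction f = 1 − e^(−t/τ) → t = −τ·ln(1 − f) = −0.5865·ln(0.12) = 1.244 s.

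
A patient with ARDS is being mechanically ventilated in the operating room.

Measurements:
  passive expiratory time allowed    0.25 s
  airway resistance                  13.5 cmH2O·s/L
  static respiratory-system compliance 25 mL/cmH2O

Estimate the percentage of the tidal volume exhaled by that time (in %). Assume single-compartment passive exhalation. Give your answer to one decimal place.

52.3

τ = R × C = 13.5 × 25 mL/cmH2O = 13.5 × 0.025 L/cmH2O = 0.3375 s.
Passive exhalation: V(t)/V₀ = e^(−t/τ) = e^(−0.25/0.3375) = 0.4768.
Fraction exhaled = 1 − 0.4768 = 0.5232 → 52.32%.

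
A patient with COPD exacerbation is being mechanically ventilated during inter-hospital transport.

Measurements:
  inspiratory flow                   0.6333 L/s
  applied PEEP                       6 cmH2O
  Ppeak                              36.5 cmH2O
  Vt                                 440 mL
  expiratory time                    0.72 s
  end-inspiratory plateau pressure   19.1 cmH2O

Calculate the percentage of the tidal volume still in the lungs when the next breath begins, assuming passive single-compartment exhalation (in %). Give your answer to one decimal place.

R = (PIP − Pplat)/V̇ = (36.5 − 19.1) / 0.6333 = 17.4/0.6333 = 27.475 cmH2O·s/L.
C = Vt/(Pplat − PEEP) = 440.0 / (19.1 − 6) = 440.0/13.1 = 33.588 mL/cmH2O.
τ = R × C = 27.475 × 0.03359 L/cmH2O = 0.9229 s.
Fraction remaining at end-expiration = e^(−Te/τ) = e^(−0.72/0.9229) = 0.4583 → 45.83%.

45.8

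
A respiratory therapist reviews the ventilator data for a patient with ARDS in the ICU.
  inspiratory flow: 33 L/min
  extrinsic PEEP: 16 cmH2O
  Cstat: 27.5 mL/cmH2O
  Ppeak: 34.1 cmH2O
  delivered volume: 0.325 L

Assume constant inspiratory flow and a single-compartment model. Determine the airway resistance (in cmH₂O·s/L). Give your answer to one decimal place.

11.4

Flow: 33 L/min ÷ 60 = 0.55 L/s.
Equation of motion (constant flow): PIP = Vt/C + R·V̇ + PEEP.
R·V̇ = PIP − Vt/C − PEEP = 34.1 − 325/27.5 − 16 = 34.1 − 11.818 − 16 = 6.282 cmH2O.
R = 6.282 / 0.55 = 11.422 cmH2O·s/L.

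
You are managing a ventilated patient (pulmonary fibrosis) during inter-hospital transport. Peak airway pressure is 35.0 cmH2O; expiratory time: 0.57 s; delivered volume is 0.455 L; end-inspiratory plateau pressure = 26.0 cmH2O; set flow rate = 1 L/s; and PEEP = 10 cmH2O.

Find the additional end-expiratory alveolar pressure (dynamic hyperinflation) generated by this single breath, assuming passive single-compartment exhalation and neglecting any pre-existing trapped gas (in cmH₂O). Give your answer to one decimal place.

1.7

R = (PIP − Pplat)/V̇ = (35.0 − 26.0) / 1 = 9.0/1 = 9.0 cmH2O·s/L.
C = Vt/(Pplat − PEEP) = 455.0 / (26.0 − 10) = 455.0/16.0 = 28.438 mL/cmH2O.
τ = R × C = 9.0 × 0.02844 L/cmH2O = 0.256 s.
Fraction remaining = e^(−Te/τ) = e^(−0.57/0.256) = 0.1079; trapped volume = 455.0 × 0.1079 = 49.095 mL.
Additional alveolar pressure from trapping ≈ V_trapped / C = 49.095 / 28.438 = 1.726 cmH2O.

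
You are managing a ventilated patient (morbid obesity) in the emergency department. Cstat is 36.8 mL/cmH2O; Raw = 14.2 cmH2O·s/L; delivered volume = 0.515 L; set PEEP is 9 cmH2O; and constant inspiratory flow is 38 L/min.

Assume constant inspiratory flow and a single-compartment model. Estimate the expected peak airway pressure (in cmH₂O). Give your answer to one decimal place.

32.0

Flow: 38 L/min ÷ 60 = 0.6333 L/s.
Equation of motion (constant flow): PIP = Vt/C + R·V̇ + PEEP.
PIP = 515/36.8 + 14.2×0.6333 + 9 = 13.995 + 8.993 + 9 = 31.988 cmH2O.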